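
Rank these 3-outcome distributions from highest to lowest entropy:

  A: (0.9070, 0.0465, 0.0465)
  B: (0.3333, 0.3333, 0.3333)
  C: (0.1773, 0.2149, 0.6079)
B > C > A

Key insight: Entropy is maximized by uniform distributions and minimized by concentrated distributions.

- Uniform distributions have maximum entropy log₂(3) = 1.5850 bits
- The more "peaked" or concentrated a distribution, the lower its entropy

Entropies:
  H(A) = 0.5394 bits
  H(B) = 1.5850 bits
  H(C) = 1.3557 bits

Ranking: B > C > A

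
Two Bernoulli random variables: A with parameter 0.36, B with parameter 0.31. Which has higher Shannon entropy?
A

For binary distributions, entropy is maximized at p=0.5 and decreases as p moves toward 0 or 1.

H(A) = H(0.36) = 0.9427 bits
H(B) = H(0.31) = 0.8932 bits

Distribution A (p=0.36) is closer to uniform (p=0.5), so it has higher entropy.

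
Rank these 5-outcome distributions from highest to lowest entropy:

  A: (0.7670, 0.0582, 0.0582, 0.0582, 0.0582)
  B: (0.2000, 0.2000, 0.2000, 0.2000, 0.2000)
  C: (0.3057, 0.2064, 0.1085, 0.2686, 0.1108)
B > C > A

Key insight: Entropy is maximized by uniform distributions and minimized by concentrated distributions.

- Uniform distributions have maximum entropy log₂(5) = 2.3219 bits
- The more "peaked" or concentrated a distribution, the lower its entropy

Entropies:
  H(A) = 1.2492 bits
  H(B) = 2.3219 bits
  H(C) = 2.2014 bits

Ranking: B > C > A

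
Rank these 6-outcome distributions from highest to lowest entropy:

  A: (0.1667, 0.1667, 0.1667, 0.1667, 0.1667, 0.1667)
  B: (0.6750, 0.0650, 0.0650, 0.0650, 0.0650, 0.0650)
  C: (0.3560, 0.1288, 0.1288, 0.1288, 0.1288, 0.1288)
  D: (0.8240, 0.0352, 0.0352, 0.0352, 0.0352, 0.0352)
A > C > B > D

Key insight: Entropy is maximized by uniform distributions and minimized by concentrated distributions.

Entropies:
  H(A) = 2.5850 bits
  H(B) = 1.6644 bits
  H(C) = 2.4346 bits
  H(D) = 1.0799 bits

Ranking: A > C > B > D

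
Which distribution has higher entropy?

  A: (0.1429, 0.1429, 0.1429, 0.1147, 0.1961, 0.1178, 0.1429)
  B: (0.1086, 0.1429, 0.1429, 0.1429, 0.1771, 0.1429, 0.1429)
B

Both distributions are close to uniform, making this a harder comparison.

H(A) = 2.7868 bits
H(B) = 2.7954 bits

The distribution closer to uniform has higher entropy.
Answer: B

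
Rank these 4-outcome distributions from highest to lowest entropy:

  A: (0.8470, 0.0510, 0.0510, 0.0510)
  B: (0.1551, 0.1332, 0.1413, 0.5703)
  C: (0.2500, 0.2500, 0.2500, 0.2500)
C > B > A

Key insight: Entropy is maximized by uniform distributions and minimized by concentrated distributions.

- Uniform distributions have maximum entropy log₂(4) = 2.0000 bits
- The more "peaked" or concentrated a distribution, the lower its entropy

Entropies:
  H(A) = 0.8598 bits
  H(B) = 1.6655 bits
  H(C) = 2.0000 bits

Ranking: C > B > A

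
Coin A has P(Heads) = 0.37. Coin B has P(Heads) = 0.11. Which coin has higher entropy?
A

For binary distributions, entropy is maximized at p=0.5 and decreases as p moves toward 0 or 1.

H(A) = H(0.37) = 0.9507 bits
H(B) = H(0.11) = 0.4999 bits

Distribution A (p=0.37) is closer to uniform (p=0.5), so it has higher entropy.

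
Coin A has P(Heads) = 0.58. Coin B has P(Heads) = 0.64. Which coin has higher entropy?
A

For binary distributions, entropy is maximized at p=0.5 and decreases as p moves toward 0 or 1.

H(A) = H(0.58) = 0.9815 bits
H(B) = H(0.64) = 0.9427 bits

Distribution A (p=0.58) is closer to uniform (p=0.5), so it has higher entropy.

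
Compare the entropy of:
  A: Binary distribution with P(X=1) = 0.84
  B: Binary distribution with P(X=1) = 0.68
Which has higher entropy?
B

For binary distributions, entropy is maximized at p=0.5 and decreases as p moves toward 0 or 1.

H(A) = H(0.84) = 0.6343 bits
H(B) = H(0.68) = 0.9044 bits

Distribution B (p=0.68) is closer to uniform (p=0.5), so it has higher entropy.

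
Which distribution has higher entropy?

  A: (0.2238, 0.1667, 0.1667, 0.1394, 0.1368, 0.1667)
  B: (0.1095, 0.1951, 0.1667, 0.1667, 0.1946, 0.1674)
A

Both distributions are close to uniform, making this a harder comparison.

H(A) = 2.5647 bits
H(B) = 2.5623 bits

The distribution closer to uniform has higher entropy.
Answer: A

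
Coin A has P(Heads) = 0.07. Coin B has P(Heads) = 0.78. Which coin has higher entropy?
B

For binary distributions, entropy is maximized at p=0.5 and decreases as p moves toward 0 or 1.

H(A) = H(0.07) = 0.3659 bits
H(B) = H(0.78) = 0.7602 bits

Distribution B (p=0.78) is closer to uniform (p=0.5), so it has higher entropy.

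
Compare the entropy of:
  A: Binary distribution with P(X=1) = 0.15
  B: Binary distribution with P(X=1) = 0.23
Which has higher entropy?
B

For binary distributions, entropy is maximized at p=0.5 and decreases as p moves toward 0 or 1.

H(A) = H(0.15) = 0.6098 bits
H(B) = H(0.23) = 0.7780 bits

Distribution B (p=0.23) is closer to uniform (p=0.5), so it has higher entropy.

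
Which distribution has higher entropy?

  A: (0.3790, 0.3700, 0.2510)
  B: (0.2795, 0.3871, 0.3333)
B

Both distributions are close to uniform, making this a harder comparison.

H(A) = 1.5618 bits
H(B) = 1.5724 bits

The distribution closer to uniform has higher entropy.
Answer: B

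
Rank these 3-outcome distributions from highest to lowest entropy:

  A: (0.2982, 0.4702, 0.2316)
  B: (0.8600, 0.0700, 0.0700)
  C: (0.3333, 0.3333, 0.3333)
C > A > B

Key insight: Entropy is maximized by uniform distributions and minimized by concentrated distributions.

- Uniform distributions have maximum entropy log₂(3) = 1.5850 bits
- The more "peaked" or concentrated a distribution, the lower its entropy

Entropies:
  H(A) = 1.5212 bits
  H(B) = 0.7242 bits
  H(C) = 1.5850 bits

Ranking: C > A > B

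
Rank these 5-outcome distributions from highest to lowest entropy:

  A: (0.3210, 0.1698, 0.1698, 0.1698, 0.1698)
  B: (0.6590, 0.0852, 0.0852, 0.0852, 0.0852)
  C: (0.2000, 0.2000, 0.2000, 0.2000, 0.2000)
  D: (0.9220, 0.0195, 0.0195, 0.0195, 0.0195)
C > A > B > D

Key insight: Entropy is maximized by uniform distributions and minimized by concentrated distributions.

Entropies:
  H(A) = 2.2635 bits
  H(B) = 1.6078 bits
  H(C) = 2.3219 bits
  H(D) = 0.5511 bits

Ranking: C > A > B > D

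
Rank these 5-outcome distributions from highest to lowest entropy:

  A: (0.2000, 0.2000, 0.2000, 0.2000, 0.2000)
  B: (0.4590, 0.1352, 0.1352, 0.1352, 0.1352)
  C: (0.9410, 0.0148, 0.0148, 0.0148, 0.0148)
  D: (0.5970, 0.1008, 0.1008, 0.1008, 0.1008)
A > B > D > C

Key insight: Entropy is maximized by uniform distributions and minimized by concentrated distributions.

Entropies:
  H(A) = 2.3219 bits
  H(B) = 2.0771 bits
  H(C) = 0.4415 bits
  H(D) = 1.7787 bits

Ranking: A > B > D > C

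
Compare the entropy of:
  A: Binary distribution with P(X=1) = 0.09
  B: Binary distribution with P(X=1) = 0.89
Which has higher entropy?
B

For binary distributions, entropy is maximized at p=0.5 and decreases as p moves toward 0 or 1.

H(A) = H(0.09) = 0.4365 bits
H(B) = H(0.89) = 0.4999 bits

Distribution B (p=0.89) is closer to uniform (p=0.5), so it has higher entropy.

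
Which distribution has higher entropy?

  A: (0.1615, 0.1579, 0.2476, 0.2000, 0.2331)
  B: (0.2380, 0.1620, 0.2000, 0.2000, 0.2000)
B

Both distributions are close to uniform, making this a harder comparison.

H(A) = 2.2980 bits
H(B) = 2.3115 bits

The distribution closer to uniform has higher entropy.
Answer: B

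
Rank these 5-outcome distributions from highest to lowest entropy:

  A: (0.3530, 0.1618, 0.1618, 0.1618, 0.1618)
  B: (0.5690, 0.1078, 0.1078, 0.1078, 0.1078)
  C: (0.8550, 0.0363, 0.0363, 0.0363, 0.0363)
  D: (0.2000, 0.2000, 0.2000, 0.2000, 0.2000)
D > A > B > C

Key insight: Entropy is maximized by uniform distributions and minimized by concentrated distributions.

Entropies:
  H(A) = 2.2307 bits
  H(B) = 1.8482 bits
  H(C) = 0.8872 bits
  H(D) = 2.3219 bits

Ranking: D > A > B > C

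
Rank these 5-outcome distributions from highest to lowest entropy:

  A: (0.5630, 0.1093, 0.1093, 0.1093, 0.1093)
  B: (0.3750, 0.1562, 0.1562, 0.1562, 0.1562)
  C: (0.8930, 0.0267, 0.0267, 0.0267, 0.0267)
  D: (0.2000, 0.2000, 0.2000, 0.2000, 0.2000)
D > B > A > C

Key insight: Entropy is maximized by uniform distributions and minimized by concentrated distributions.

Entropies:
  H(A) = 1.8625 bits
  H(B) = 2.2044 bits
  H(C) = 0.7048 bits
  H(D) = 2.3219 bits

Ranking: D > B > A > C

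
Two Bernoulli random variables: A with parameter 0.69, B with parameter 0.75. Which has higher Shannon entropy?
A

For binary distributions, entropy is maximized at p=0.5 and decreases as p moves toward 0 or 1.

H(A) = H(0.69) = 0.8932 bits
H(B) = H(0.75) = 0.8113 bits

Distribution A (p=0.69) is closer to uniform (p=0.5), so it has higher entropy.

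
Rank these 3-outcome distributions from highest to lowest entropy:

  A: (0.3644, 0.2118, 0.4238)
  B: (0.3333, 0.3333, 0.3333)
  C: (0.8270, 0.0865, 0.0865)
B > A > C

Key insight: Entropy is maximized by uniform distributions and minimized by concentrated distributions.

- Uniform distributions have maximum entropy log₂(3) = 1.5850 bits
- The more "peaked" or concentrated a distribution, the lower its entropy

Entropies:
  H(A) = 1.5299 bits
  H(B) = 1.5850 bits
  H(C) = 0.8375 bits

Ranking: B > A > C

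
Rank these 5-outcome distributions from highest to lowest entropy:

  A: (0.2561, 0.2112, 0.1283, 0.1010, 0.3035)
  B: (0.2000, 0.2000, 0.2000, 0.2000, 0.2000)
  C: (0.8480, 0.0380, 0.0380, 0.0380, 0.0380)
B > A > C

Key insight: Entropy is maximized by uniform distributions and minimized by concentrated distributions.

- Uniform distributions have maximum entropy log₂(5) = 2.3219 bits
- The more "peaked" or concentrated a distribution, the lower its entropy

Entropies:
  H(A) = 2.2132 bits
  H(B) = 2.3219 bits
  H(C) = 0.9188 bits

Ranking: B > A > C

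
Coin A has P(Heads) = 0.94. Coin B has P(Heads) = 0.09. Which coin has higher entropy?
B

For binary distributions, entropy is maximized at p=0.5 and decreases as p moves toward 0 or 1.

H(A) = H(0.94) = 0.3274 bits
H(B) = H(0.09) = 0.4365 bits

Distribution B (p=0.09) is closer to uniform (p=0.5), so it has higher entropy.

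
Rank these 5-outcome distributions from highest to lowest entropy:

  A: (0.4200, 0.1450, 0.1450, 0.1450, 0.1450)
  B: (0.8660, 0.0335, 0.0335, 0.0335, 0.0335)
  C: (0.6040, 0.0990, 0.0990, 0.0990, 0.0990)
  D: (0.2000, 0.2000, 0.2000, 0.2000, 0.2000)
D > A > C > B

Key insight: Entropy is maximized by uniform distributions and minimized by concentrated distributions.

Entropies:
  H(A) = 2.1415 bits
  H(B) = 0.8363 bits
  H(C) = 1.7606 bits
  H(D) = 2.3219 bits

Ranking: D > A > C > B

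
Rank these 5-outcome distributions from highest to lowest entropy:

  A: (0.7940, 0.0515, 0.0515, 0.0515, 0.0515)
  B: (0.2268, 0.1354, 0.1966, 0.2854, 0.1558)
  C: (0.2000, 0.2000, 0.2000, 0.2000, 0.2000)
C > B > A

Key insight: Entropy is maximized by uniform distributions and minimized by concentrated distributions.

- Uniform distributions have maximum entropy log₂(5) = 2.3219 bits
- The more "peaked" or concentrated a distribution, the lower its entropy

Entropies:
  H(A) = 1.1458 bits
  H(B) = 2.2716 bits
  H(C) = 2.3219 bits

Ranking: C > B > A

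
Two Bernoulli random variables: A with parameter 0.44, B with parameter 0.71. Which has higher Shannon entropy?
A

For binary distributions, entropy is maximized at p=0.5 and decreases as p moves toward 0 or 1.

H(A) = H(0.44) = 0.9896 bits
H(B) = H(0.71) = 0.8687 bits

Distribution A (p=0.44) is closer to uniform (p=0.5), so it has higher entropy.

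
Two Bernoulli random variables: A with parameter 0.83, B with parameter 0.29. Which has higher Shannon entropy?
B

For binary distributions, entropy is maximized at p=0.5 and decreases as p moves toward 0 or 1.

H(A) = H(0.83) = 0.6577 bits
H(B) = H(0.29) = 0.8687 bits

Distribution B (p=0.29) is closer to uniform (p=0.5), so it has higher entropy.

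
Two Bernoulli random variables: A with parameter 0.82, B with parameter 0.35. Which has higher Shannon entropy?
B

For binary distributions, entropy is maximized at p=0.5 and decreases as p moves toward 0 or 1.

H(A) = H(0.82) = 0.6801 bits
H(B) = H(0.35) = 0.9341 bits

Distribution B (p=0.35) is closer to uniform (p=0.5), so it has higher entropy.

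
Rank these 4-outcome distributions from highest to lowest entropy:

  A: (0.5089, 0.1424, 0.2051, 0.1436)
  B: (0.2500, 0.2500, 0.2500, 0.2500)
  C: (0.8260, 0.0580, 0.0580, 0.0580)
B > A > C

Key insight: Entropy is maximized by uniform distributions and minimized by concentrated distributions.

- Uniform distributions have maximum entropy log₂(4) = 2.0000 bits
- The more "peaked" or concentrated a distribution, the lower its entropy

Entropies:
  H(A) = 1.7673 bits
  H(B) = 2.0000 bits
  H(C) = 0.9426 bits

Ranking: B > A > C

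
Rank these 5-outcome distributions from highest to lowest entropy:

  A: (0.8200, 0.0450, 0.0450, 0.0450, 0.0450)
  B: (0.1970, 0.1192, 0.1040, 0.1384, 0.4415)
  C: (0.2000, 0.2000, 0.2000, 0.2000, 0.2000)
C > B > A

Key insight: Entropy is maximized by uniform distributions and minimized by concentrated distributions.

- Uniform distributions have maximum entropy log₂(5) = 2.3219 bits
- The more "peaked" or concentrated a distribution, the lower its entropy

Entropies:
  H(A) = 1.0401 bits
  H(B) = 2.0826 bits
  H(C) = 2.3219 bits

Ranking: C > B > A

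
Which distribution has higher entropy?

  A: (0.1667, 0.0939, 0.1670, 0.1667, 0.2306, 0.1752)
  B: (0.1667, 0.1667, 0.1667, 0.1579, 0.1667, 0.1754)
B

Both distributions are close to uniform, making this a harder comparison.

H(A) = 2.5416 bits
H(B) = 2.5843 bits

The distribution closer to uniform has higher entropy.
Answer: B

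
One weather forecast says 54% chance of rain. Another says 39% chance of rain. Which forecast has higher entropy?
54% forecast

Treat each forecast as a Bernoulli distribution. Binary entropy is maximized at p=0.5 and falls off symmetrically toward 0 or 1. The 54% forecast is closer to 50%, so it is more uncertain. H(54%) ≈ 0.995 bits, H(39%) ≈ 0.965 bits.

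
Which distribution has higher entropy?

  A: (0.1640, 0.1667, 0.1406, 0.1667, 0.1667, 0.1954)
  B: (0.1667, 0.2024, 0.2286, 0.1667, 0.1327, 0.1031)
A

Both distributions are close to uniform, making this a harder comparison.

H(A) = 2.5784 bits
H(B) = 2.5393 bits

The distribution closer to uniform has higher entropy.
Answer: A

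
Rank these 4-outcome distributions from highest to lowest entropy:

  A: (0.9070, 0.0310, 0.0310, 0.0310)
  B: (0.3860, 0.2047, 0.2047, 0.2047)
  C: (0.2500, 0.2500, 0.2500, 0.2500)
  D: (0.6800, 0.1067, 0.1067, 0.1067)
C > B > D > A

Key insight: Entropy is maximized by uniform distributions and minimized by concentrated distributions.

Entropies:
  H(A) = 0.5938 bits
  H(B) = 1.9353 bits
  H(C) = 2.0000 bits
  H(D) = 1.4116 bits

Ranking: C > B > D > A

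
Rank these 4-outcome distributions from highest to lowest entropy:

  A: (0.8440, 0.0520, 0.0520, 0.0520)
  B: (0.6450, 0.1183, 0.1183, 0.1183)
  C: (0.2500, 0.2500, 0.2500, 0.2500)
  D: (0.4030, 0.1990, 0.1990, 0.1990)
C > D > B > A

Key insight: Entropy is maximized by uniform distributions and minimized by concentrated distributions.

Entropies:
  H(A) = 0.8719 bits
  H(B) = 1.5011 bits
  H(C) = 2.0000 bits
  H(D) = 1.9189 bits

Ranking: C > D > B > A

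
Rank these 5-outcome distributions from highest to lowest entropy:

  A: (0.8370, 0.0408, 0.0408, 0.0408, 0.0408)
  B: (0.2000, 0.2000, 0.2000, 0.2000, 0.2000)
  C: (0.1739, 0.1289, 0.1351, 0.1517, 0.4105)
B > C > A

Key insight: Entropy is maximized by uniform distributions and minimized by concentrated distributions.

- Uniform distributions have maximum entropy log₂(5) = 2.3219 bits
- The more "peaked" or concentrated a distribution, the lower its entropy

Entropies:
  H(A) = 0.9674 bits
  H(B) = 2.3219 bits
  H(C) = 2.1499 bits

Ranking: B > C > A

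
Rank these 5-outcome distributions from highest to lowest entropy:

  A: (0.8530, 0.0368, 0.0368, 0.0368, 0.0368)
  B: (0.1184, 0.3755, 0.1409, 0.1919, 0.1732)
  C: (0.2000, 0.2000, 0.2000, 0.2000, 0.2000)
C > B > A

Key insight: Entropy is maximized by uniform distributions and minimized by concentrated distributions.

- Uniform distributions have maximum entropy log₂(5) = 2.3219 bits
- The more "peaked" or concentrated a distribution, the lower its entropy

Entropies:
  H(A) = 0.8963 bits
  H(B) = 2.1887 bits
  H(C) = 2.3219 bits

Ranking: C > B > A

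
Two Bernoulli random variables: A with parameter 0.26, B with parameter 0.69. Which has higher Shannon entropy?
B

For binary distributions, entropy is maximized at p=0.5 and decreases as p moves toward 0 or 1.

H(A) = H(0.26) = 0.8267 bits
H(B) = H(0.69) = 0.8932 bits

Distribution B (p=0.69) is closer to uniform (p=0.5), so it has higher entropy.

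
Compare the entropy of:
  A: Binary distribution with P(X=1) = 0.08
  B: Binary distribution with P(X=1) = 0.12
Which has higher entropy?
B

For binary distributions, entropy is maximized at p=0.5 and decreases as p moves toward 0 or 1.

H(A) = H(0.08) = 0.4022 bits
H(B) = H(0.12) = 0.5294 bits

Distribution B (p=0.12) is closer to uniform (p=0.5), so it has higher entropy.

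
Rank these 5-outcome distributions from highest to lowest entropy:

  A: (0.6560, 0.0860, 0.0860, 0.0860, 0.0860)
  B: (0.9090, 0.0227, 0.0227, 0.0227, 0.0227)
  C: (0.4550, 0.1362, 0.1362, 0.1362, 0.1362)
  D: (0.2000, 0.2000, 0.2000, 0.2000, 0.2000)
D > C > A > B

Key insight: Entropy is maximized by uniform distributions and minimized by concentrated distributions.

Entropies:
  H(A) = 1.6166 bits
  H(B) = 0.6218 bits
  H(C) = 2.0841 bits
  H(D) = 2.3219 bits

Ranking: D > C > A > B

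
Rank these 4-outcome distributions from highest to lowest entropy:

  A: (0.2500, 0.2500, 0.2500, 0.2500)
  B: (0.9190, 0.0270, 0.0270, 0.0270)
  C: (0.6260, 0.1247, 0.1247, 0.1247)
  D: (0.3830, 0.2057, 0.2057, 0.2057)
A > D > C > B

Key insight: Entropy is maximized by uniform distributions and minimized by concentrated distributions.

Entropies:
  H(A) = 2.0000 bits
  H(B) = 0.5341 bits
  H(C) = 1.5465 bits
  H(D) = 1.9381 bits

Ranking: A > D > C > B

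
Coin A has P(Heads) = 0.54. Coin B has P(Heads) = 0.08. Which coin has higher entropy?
A

For binary distributions, entropy is maximized at p=0.5 and decreases as p moves toward 0 or 1.

H(A) = H(0.54) = 0.9954 bits
H(B) = H(0.08) = 0.4022 bits

Distribution A (p=0.54) is closer to uniform (p=0.5), so it has higher entropy.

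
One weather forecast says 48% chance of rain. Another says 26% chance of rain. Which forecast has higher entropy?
48% forecast

Treat each forecast as a Bernoulli distribution. Binary entropy is maximized at p=0.5 and falls off symmetrically toward 0 or 1. The 48% forecast is closer to 50%, so it is more uncertain. H(48%) ≈ 0.999 bits, H(26%) ≈ 0.827 bits.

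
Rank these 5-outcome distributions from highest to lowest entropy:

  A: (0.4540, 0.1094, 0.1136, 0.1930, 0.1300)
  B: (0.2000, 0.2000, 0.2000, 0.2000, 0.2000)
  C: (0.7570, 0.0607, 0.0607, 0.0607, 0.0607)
B > A > C

Key insight: Entropy is maximized by uniform distributions and minimized by concentrated distributions.

- Uniform distributions have maximum entropy log₂(5) = 2.3219 bits
- The more "peaked" or concentrated a distribution, the lower its entropy

Entropies:
  H(A) = 2.0636 bits
  H(B) = 2.3219 bits
  H(C) = 1.2860 bits

Ranking: B > A > C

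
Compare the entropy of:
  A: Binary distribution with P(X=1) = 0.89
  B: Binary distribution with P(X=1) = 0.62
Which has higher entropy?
B

For binary distributions, entropy is maximized at p=0.5 and decreases as p moves toward 0 or 1.

H(A) = H(0.89) = 0.4999 bits
H(B) = H(0.62) = 0.9580 bits

Distribution B (p=0.62) is closer to uniform (p=0.5), so it has higher entropy.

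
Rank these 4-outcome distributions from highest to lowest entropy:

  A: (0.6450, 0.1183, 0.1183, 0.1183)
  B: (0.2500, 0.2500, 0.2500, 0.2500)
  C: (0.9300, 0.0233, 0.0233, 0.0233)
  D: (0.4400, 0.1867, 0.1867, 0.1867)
B > D > A > C

Key insight: Entropy is maximized by uniform distributions and minimized by concentrated distributions.

Entropies:
  H(A) = 1.5011 bits
  H(B) = 2.0000 bits
  H(C) = 0.4769 bits
  H(D) = 1.8772 bits

Ranking: B > D > A > C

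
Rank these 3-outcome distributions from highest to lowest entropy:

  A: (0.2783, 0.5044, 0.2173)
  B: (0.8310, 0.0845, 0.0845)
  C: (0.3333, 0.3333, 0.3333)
C > A > B

Key insight: Entropy is maximized by uniform distributions and minimized by concentrated distributions.

- Uniform distributions have maximum entropy log₂(3) = 1.5850 bits
- The more "peaked" or concentrated a distribution, the lower its entropy

Entropies:
  H(A) = 1.4901 bits
  H(B) = 0.8244 bits
  H(C) = 1.5850 bits

Ranking: C > A > B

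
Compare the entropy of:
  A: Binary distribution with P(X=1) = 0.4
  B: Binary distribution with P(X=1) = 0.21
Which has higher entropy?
A

For binary distributions, entropy is maximized at p=0.5 and decreases as p moves toward 0 or 1.

H(A) = H(0.4) = 0.9710 bits
H(B) = H(0.21) = 0.7415 bits

Distribution A (p=0.4) is closer to uniform (p=0.5), so it has higher entropy.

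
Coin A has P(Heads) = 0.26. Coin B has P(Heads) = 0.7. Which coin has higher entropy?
B

For binary distributions, entropy is maximized at p=0.5 and decreases as p moves toward 0 or 1.

H(A) = H(0.26) = 0.8267 bits
H(B) = H(0.7) = 0.8813 bits

Distribution B (p=0.7) is closer to uniform (p=0.5), so it has higher entropy.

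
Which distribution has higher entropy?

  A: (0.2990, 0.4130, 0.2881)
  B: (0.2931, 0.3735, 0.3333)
B

Both distributions are close to uniform, making this a harder comparison.

H(A) = 1.5649 bits
H(B) = 1.5780 bits

The distribution closer to uniform has higher entropy.
Answer: B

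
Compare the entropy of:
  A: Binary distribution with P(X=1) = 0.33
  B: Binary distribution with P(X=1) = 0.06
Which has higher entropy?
A

For binary distributions, entropy is maximized at p=0.5 and decreases as p moves toward 0 or 1.

H(A) = H(0.33) = 0.9149 bits
H(B) = H(0.06) = 0.3274 bits

Distribution A (p=0.33) is closer to uniform (p=0.5), so it has higher entropy.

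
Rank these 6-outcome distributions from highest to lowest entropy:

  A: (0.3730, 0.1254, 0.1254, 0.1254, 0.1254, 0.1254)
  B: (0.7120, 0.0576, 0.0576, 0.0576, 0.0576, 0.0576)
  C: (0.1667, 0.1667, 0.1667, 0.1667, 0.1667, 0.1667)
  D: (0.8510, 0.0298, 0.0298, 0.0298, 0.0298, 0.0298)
C > A > B > D

Key insight: Entropy is maximized by uniform distributions and minimized by concentrated distributions.

Entropies:
  H(A) = 2.4088 bits
  H(B) = 1.5348 bits
  H(C) = 2.5850 bits
  H(D) = 0.9533 bits

Ranking: C > A > B > D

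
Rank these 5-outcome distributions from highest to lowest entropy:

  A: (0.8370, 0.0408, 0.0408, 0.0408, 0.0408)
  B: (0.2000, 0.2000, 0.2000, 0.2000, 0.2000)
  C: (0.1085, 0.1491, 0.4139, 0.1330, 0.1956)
B > C > A

Key insight: Entropy is maximized by uniform distributions and minimized by concentrated distributions.

- Uniform distributions have maximum entropy log₂(5) = 2.3219 bits
- The more "peaked" or concentrated a distribution, the lower its entropy

Entropies:
  H(A) = 0.9674 bits
  H(B) = 2.3219 bits
  H(C) = 2.1312 bits

Ranking: B > C > A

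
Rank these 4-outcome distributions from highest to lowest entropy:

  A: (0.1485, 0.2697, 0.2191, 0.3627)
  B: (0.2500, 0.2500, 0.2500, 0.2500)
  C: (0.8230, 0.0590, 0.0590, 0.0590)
B > A > C

Key insight: Entropy is maximized by uniform distributions and minimized by concentrated distributions.

- Uniform distributions have maximum entropy log₂(4) = 2.0000 bits
- The more "peaked" or concentrated a distribution, the lower its entropy

Entropies:
  H(A) = 1.9290 bits
  H(B) = 2.0000 bits
  H(C) = 0.9540 bits

Ranking: B > A > C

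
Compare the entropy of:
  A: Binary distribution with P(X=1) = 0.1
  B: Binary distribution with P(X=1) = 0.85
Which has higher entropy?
B

For binary distributions, entropy is maximized at p=0.5 and decreases as p moves toward 0 or 1.

H(A) = H(0.1) = 0.4690 bits
H(B) = H(0.85) = 0.6098 bits

Distribution B (p=0.85) is closer to uniform (p=0.5), so it has higher entropy.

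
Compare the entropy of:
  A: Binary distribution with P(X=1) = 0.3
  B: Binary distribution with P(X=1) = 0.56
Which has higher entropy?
B

For binary distributions, entropy is maximized at p=0.5 and decreases as p moves toward 0 or 1.

H(A) = H(0.3) = 0.8813 bits
H(B) = H(0.56) = 0.9896 bits

Distribution B (p=0.56) is closer to uniform (p=0.5), so it has higher entropy.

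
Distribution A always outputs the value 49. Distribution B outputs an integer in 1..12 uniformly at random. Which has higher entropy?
B

A is deterministic, so H(A) = 0. B is uniform over 12 outcomes, so H(B) = log₂(12) = 3.585 bits. Any distribution with genuine randomness has higher entropy than a deterministic one.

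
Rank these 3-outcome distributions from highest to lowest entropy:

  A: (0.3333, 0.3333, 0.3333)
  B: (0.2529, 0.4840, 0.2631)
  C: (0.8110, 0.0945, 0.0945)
A > B > C

Key insight: Entropy is maximized by uniform distributions and minimized by concentrated distributions.

- Uniform distributions have maximum entropy log₂(3) = 1.5850 bits
- The more "peaked" or concentrated a distribution, the lower its entropy

Entropies:
  H(A) = 1.5850 bits
  H(B) = 1.5151 bits
  H(C) = 0.8884 bits

Ranking: A > B > C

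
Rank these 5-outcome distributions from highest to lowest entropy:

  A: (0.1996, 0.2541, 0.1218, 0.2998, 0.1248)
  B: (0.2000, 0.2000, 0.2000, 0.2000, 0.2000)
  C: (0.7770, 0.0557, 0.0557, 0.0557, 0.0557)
B > A > C

Key insight: Entropy is maximized by uniform distributions and minimized by concentrated distributions.

- Uniform distributions have maximum entropy log₂(5) = 2.3219 bits
- The more "peaked" or concentrated a distribution, the lower its entropy

Entropies:
  H(A) = 2.2318 bits
  H(B) = 2.3219 bits
  H(C) = 1.2116 bits

Ranking: B > A > C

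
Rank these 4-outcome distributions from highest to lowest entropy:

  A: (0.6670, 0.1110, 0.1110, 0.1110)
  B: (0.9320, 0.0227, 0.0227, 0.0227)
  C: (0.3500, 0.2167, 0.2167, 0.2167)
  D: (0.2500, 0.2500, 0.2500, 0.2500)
D > C > A > B

Key insight: Entropy is maximized by uniform distributions and minimized by concentrated distributions.

Entropies:
  H(A) = 1.4458 bits
  H(B) = 0.4662 bits
  H(C) = 1.9643 bits
  H(D) = 2.0000 bits

Ranking: D > C > A > B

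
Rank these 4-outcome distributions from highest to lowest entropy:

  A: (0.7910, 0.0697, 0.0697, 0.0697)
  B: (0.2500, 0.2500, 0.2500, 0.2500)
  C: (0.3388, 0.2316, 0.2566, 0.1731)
B > C > A

Key insight: Entropy is maximized by uniform distributions and minimized by concentrated distributions.

- Uniform distributions have maximum entropy log₂(4) = 2.0000 bits
- The more "peaked" or concentrated a distribution, the lower its entropy

Entropies:
  H(A) = 1.0708 bits
  H(B) = 2.0000 bits
  H(C) = 1.9593 bits

Ranking: B > C > A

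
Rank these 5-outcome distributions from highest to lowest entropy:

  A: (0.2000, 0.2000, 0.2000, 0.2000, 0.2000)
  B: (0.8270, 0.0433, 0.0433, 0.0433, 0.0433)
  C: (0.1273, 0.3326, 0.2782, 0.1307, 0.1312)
A > C > B

Key insight: Entropy is maximized by uniform distributions and minimized by concentrated distributions.

- Uniform distributions have maximum entropy log₂(5) = 2.3219 bits
- The more "peaked" or concentrated a distribution, the lower its entropy

Entropies:
  H(A) = 2.3219 bits
  H(B) = 1.0105 bits
  H(C) = 2.1884 bits

Ranking: A > C > B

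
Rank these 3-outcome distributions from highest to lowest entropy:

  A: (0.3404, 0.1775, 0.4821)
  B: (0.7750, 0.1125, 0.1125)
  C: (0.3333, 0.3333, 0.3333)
C > A > B

Key insight: Entropy is maximized by uniform distributions and minimized by concentrated distributions.

- Uniform distributions have maximum entropy log₂(3) = 1.5850 bits
- The more "peaked" or concentrated a distribution, the lower its entropy

Entropies:
  H(A) = 1.4794 bits
  H(B) = 0.9942 bits
  H(C) = 1.5850 bits

Ranking: C > A > B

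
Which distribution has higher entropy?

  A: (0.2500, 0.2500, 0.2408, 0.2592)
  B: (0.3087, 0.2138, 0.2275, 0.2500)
A

Both distributions are close to uniform, making this a harder comparison.

H(A) = 1.9995 bits
H(B) = 1.9852 bits

The distribution closer to uniform has higher entropy.
Answer: A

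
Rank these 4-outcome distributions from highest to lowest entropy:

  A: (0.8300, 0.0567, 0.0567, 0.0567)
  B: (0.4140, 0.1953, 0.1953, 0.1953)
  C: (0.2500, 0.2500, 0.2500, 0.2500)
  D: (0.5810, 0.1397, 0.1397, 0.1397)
C > B > D > A

Key insight: Entropy is maximized by uniform distributions and minimized by concentrated distributions.

Entropies:
  H(A) = 0.9271 bits
  H(B) = 1.9073 bits
  H(C) = 2.0000 bits
  H(D) = 1.6451 bits

Ranking: C > B > D > A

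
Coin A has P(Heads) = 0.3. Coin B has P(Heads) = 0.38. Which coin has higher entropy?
B

For binary distributions, entropy is maximized at p=0.5 and decreases as p moves toward 0 or 1.

H(A) = H(0.3) = 0.8813 bits
H(B) = H(0.38) = 0.9580 bits

Distribution B (p=0.38) is closer to uniform (p=0.5), so it has higher entropy.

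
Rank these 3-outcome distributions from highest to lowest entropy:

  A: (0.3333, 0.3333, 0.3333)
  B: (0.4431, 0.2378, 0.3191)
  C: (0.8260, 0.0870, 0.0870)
A > B > C

Key insight: Entropy is maximized by uniform distributions and minimized by concentrated distributions.

- Uniform distributions have maximum entropy log₂(3) = 1.5850 bits
- The more "peaked" or concentrated a distribution, the lower its entropy

Entropies:
  H(A) = 1.5850 bits
  H(B) = 1.5390 bits
  H(C) = 0.8408 bits

Ranking: A > B > C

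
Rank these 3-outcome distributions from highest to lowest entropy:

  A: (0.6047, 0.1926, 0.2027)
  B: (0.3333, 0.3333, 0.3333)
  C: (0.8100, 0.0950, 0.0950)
B > A > C

Key insight: Entropy is maximized by uniform distributions and minimized by concentrated distributions.

- Uniform distributions have maximum entropy log₂(3) = 1.5850 bits
- The more "peaked" or concentrated a distribution, the lower its entropy

Entropies:
  H(A) = 1.3633 bits
  H(B) = 1.5850 bits
  H(C) = 0.8915 bits

Ranking: B > A > C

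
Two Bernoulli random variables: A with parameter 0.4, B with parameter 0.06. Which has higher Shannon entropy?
A

For binary distributions, entropy is maximized at p=0.5 and decreases as p moves toward 0 or 1.

H(A) = H(0.4) = 0.9710 bits
H(B) = H(0.06) = 0.3274 bits

Distribution A (p=0.4) is closer to uniform (p=0.5), so it has higher entropy.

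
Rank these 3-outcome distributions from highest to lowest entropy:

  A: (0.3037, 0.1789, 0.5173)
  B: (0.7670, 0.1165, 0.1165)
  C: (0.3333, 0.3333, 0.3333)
C > A > B

Key insight: Entropy is maximized by uniform distributions and minimized by concentrated distributions.

- Uniform distributions have maximum entropy log₂(3) = 1.5850 bits
- The more "peaked" or concentrated a distribution, the lower its entropy

Entropies:
  H(A) = 1.4582 bits
  H(B) = 1.0162 bits
  H(C) = 1.5850 bits

Ranking: C > A > B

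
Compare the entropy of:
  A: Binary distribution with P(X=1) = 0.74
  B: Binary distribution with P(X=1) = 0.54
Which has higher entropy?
B

For binary distributions, entropy is maximized at p=0.5 and decreases as p moves toward 0 or 1.

H(A) = H(0.74) = 0.8267 bits
H(B) = H(0.54) = 0.9954 bits

Distribution B (p=0.54) is closer to uniform (p=0.5), so it has higher entropy.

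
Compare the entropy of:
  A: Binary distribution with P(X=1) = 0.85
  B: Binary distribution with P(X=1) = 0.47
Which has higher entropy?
B

For binary distributions, entropy is maximized at p=0.5 and decreases as p moves toward 0 or 1.

H(A) = H(0.85) = 0.6098 bits
H(B) = H(0.47) = 0.9974 bits

Distribution B (p=0.47) is closer to uniform (p=0.5), so it has higher entropy.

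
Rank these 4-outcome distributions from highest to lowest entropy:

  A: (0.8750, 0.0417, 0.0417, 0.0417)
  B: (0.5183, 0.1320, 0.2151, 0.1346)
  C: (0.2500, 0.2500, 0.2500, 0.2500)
C > B > A

Key insight: Entropy is maximized by uniform distributions and minimized by concentrated distributions.

- Uniform distributions have maximum entropy log₂(4) = 2.0000 bits
- The more "peaked" or concentrated a distribution, the lower its entropy

Entropies:
  H(A) = 0.7417 bits
  H(B) = 1.7433 bits
  H(C) = 2.0000 bits

Ranking: C > B > A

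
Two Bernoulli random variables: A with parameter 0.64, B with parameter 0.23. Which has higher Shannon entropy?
A

For binary distributions, entropy is maximized at p=0.5 and decreases as p moves toward 0 or 1.

H(A) = H(0.64) = 0.9427 bits
H(B) = H(0.23) = 0.7780 bits

Distribution A (p=0.64) is closer to uniform (p=0.5), so it has higher entropy.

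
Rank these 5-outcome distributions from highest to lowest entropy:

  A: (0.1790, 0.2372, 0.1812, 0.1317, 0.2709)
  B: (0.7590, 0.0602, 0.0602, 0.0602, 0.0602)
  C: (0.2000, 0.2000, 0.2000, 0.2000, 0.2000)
C > A > B

Key insight: Entropy is maximized by uniform distributions and minimized by concentrated distributions.

- Uniform distributions have maximum entropy log₂(5) = 2.3219 bits
- The more "peaked" or concentrated a distribution, the lower its entropy

Entropies:
  H(A) = 2.2788 bits
  H(B) = 1.2787 bits
  H(C) = 2.3219 bits

Ranking: C > A > B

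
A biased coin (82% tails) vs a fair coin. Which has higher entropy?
Fair coin

The fair coin is uniform (p=0.5), maximizing binary entropy at 1 bit. The biased coin has H(0.82) ≈ 0.680 bits — its outcome is more predictable, so its entropy is lower.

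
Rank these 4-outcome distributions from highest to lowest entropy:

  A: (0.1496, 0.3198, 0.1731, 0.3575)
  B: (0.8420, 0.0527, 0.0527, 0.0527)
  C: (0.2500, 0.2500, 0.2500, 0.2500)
C > A > B

Key insight: Entropy is maximized by uniform distributions and minimized by concentrated distributions.

- Uniform distributions have maximum entropy log₂(4) = 2.0000 bits
- The more "peaked" or concentrated a distribution, the lower its entropy

Entropies:
  H(A) = 1.9046 bits
  H(B) = 0.8799 bits
  H(C) = 2.0000 bits

Ranking: C > A > B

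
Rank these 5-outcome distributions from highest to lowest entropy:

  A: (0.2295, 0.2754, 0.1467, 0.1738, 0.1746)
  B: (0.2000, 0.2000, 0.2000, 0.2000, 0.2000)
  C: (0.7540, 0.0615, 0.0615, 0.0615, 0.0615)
B > A > C

Key insight: Entropy is maximized by uniform distributions and minimized by concentrated distributions.

- Uniform distributions have maximum entropy log₂(5) = 2.3219 bits
- The more "peaked" or concentrated a distribution, the lower its entropy

Entropies:
  H(A) = 2.2843 bits
  H(B) = 2.3219 bits
  H(C) = 1.2969 bits

Ranking: B > A > C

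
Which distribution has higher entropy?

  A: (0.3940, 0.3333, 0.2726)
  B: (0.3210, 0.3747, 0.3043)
B

Both distributions are close to uniform, making this a harder comparison.

H(A) = 1.5689 bits
H(B) = 1.5792 bits

The distribution closer to uniform has higher entropy.
Answer: B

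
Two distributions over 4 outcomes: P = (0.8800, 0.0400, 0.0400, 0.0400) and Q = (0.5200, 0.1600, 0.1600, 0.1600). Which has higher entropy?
Q

P is highly concentrated on one outcome (88%), making it nearly deterministic. Q spreads its mass more evenly (max 52%). The more spread-out distribution has higher entropy: H(P) ≈ 0.720 bits, H(Q) ≈ 1.760 bits.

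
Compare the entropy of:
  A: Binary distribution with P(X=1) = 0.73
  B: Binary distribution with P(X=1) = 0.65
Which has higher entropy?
B

For binary distributions, entropy is maximized at p=0.5 and decreases as p moves toward 0 or 1.

H(A) = H(0.73) = 0.8415 bits
H(B) = H(0.65) = 0.9341 bits

Distribution B (p=0.65) is closer to uniform (p=0.5), so it has higher entropy.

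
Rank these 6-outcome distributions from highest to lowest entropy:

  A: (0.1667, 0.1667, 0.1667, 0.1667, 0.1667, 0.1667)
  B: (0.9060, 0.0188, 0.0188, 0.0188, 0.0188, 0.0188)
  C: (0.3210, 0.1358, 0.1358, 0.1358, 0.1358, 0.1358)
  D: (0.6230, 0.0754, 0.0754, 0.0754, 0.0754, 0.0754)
A > C > D > B

Key insight: Entropy is maximized by uniform distributions and minimized by concentrated distributions.

Entropies:
  H(A) = 2.5850 bits
  H(B) = 0.6679 bits
  H(C) = 2.4821 bits
  H(D) = 1.8313 bits

Ranking: A > C > D > B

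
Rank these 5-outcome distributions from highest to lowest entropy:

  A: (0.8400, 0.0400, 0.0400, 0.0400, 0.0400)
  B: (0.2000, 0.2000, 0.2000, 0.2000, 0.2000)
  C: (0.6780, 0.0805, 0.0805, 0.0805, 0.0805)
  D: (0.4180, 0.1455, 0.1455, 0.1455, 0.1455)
B > D > C > A

Key insight: Entropy is maximized by uniform distributions and minimized by concentrated distributions.

Entropies:
  H(A) = 0.9543 bits
  H(B) = 2.3219 bits
  H(C) = 1.5505 bits
  H(D) = 2.1445 bits

Ranking: B > D > C > A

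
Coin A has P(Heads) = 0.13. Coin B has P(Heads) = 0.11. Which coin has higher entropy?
A

For binary distributions, entropy is maximized at p=0.5 and decreases as p moves toward 0 or 1.

H(A) = H(0.13) = 0.5574 bits
H(B) = H(0.11) = 0.4999 bits

Distribution A (p=0.13) is closer to uniform (p=0.5), so it has higher entropy.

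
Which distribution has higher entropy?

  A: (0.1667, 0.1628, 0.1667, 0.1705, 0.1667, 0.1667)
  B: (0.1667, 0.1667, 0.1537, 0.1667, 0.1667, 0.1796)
A

Both distributions are close to uniform, making this a harder comparison.

H(A) = 2.5848 bits
H(B) = 2.5835 bits

The distribution closer to uniform has higher entropy.
Answer: A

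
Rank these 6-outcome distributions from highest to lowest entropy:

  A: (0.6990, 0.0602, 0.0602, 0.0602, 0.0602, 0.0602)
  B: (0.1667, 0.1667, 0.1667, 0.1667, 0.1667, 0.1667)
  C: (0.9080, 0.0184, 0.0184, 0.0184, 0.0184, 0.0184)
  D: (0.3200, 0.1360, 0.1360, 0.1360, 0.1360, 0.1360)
B > D > A > C

Key insight: Entropy is maximized by uniform distributions and minimized by concentrated distributions.

Entropies:
  H(A) = 1.5814 bits
  H(B) = 2.5850 bits
  H(C) = 0.6567 bits
  H(D) = 2.4833 bits

Ranking: B > D > A > C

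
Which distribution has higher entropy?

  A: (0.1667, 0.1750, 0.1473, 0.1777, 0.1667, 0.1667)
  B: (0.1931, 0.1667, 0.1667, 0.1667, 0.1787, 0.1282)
A

Both distributions are close to uniform, making this a harder comparison.

H(A) = 2.5825 bits
H(B) = 2.5745 bits

The distribution closer to uniform has higher entropy.
Answer: A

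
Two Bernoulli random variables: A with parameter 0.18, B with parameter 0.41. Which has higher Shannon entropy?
B

For binary distributions, entropy is maximized at p=0.5 and decreases as p moves toward 0 or 1.

H(A) = H(0.18) = 0.6801 bits
H(B) = H(0.41) = 0.9765 bits

Distribution B (p=0.41) is closer to uniform (p=0.5), so it has higher entropy.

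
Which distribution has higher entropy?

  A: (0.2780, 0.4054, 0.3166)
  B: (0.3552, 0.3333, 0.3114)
B

Both distributions are close to uniform, making this a harder comparison.

H(A) = 1.5668 bits
H(B) = 1.5829 bits

The distribution closer to uniform has higher entropy.
Answer: B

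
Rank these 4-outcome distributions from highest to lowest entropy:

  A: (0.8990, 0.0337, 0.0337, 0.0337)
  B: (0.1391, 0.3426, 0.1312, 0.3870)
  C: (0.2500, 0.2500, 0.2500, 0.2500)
C > B > A

Key insight: Entropy is maximized by uniform distributions and minimized by concentrated distributions.

- Uniform distributions have maximum entropy log₂(4) = 2.0000 bits
- The more "peaked" or concentrated a distribution, the lower its entropy

Entropies:
  H(A) = 0.6322 bits
  H(B) = 1.8399 bits
  H(C) = 2.0000 bits

Ranking: C > B > A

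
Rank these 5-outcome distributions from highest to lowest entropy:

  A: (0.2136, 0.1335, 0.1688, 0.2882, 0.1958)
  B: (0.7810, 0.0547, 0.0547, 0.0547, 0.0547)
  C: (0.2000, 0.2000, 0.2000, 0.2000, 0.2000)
C > A > B

Key insight: Entropy is maximized by uniform distributions and minimized by concentrated distributions.

- Uniform distributions have maximum entropy log₂(5) = 2.3219 bits
- The more "peaked" or concentrated a distribution, the lower its entropy

Entropies:
  H(A) = 2.2748 bits
  H(B) = 1.1963 bits
  H(C) = 2.3219 bits

Ranking: C > A > B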